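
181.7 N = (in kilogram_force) 18.53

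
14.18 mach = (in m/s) 4828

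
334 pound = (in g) 1.515e+05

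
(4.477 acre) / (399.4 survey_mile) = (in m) 0.02819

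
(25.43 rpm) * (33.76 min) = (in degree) 3.091e+05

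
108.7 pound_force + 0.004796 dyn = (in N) 483.5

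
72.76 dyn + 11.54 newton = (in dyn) 1.154e+06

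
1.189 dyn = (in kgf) 1.212e-06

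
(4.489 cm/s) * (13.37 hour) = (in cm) 2.161e+05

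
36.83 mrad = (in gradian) 2.345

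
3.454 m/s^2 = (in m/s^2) 3.454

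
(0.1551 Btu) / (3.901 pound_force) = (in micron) 9.43e+06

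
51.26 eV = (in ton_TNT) 1.963e-27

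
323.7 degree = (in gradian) 359.7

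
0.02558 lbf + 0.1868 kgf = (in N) 1.946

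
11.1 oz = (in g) 314.7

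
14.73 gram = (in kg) 0.01473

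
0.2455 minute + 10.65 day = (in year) 0.02918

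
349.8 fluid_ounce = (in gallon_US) 2.733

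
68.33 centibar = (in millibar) 683.3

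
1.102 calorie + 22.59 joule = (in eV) 1.698e+20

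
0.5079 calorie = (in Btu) 0.002014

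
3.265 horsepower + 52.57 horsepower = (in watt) 4.164e+04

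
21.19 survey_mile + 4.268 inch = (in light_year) 3.605e-12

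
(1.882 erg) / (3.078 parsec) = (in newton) 1.982e-24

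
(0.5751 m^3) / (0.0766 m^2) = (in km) 0.007508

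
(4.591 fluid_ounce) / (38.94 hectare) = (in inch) 1.373e-08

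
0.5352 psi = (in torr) 27.68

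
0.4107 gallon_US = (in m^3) 0.001555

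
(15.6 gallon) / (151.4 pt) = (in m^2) 1.106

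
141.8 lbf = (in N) 630.8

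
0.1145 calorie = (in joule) 0.4791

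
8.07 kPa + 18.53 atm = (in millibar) 1.886e+04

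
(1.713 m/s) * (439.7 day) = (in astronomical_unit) 0.000435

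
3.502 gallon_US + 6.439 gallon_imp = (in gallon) 11.23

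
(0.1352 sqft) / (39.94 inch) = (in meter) 0.01238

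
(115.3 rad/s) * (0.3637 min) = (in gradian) 1.602e+05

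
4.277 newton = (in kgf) 0.4361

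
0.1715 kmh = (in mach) 0.0001399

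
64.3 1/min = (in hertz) 1.072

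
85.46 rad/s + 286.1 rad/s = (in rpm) 3548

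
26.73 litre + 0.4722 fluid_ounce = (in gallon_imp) 5.883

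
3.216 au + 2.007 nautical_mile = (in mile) 2.989e+08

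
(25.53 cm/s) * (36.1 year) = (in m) 2.906e+08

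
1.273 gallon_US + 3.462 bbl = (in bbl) 3.492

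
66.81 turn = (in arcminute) 1.443e+06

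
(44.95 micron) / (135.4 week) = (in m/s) 5.489e-13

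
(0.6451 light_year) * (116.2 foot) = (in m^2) 2.162e+17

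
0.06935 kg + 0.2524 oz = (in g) 76.51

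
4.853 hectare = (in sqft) 5.224e+05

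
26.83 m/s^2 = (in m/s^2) 26.83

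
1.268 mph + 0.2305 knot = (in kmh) 2.468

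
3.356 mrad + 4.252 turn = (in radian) 26.72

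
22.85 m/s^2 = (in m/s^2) 22.85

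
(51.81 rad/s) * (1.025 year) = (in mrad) 1.675e+12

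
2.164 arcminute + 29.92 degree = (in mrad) 522.8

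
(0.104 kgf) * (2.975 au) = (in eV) 2.833e+30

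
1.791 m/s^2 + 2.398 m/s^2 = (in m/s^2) 4.189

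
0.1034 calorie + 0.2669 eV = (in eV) 2.7e+18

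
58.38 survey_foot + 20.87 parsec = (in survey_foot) 2.113e+18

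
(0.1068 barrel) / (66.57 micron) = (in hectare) 0.02551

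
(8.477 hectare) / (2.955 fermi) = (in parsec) 929.7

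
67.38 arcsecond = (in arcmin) 1.123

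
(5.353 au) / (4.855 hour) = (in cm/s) 4.582e+09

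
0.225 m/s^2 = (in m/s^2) 0.225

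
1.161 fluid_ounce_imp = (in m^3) 3.299e-05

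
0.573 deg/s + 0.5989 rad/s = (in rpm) 5.815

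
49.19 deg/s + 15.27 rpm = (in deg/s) 140.8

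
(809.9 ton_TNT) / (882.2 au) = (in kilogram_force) 0.002618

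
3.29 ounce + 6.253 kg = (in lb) 13.99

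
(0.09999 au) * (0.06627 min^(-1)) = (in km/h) 5.948e+07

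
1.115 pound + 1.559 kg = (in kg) 2.065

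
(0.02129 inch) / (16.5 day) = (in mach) 1.114e-12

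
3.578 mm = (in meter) 0.003578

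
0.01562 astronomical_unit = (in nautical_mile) 1.262e+06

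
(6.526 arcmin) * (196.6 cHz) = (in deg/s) 0.2138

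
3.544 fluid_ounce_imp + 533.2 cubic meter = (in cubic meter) 533.2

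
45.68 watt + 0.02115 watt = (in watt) 45.7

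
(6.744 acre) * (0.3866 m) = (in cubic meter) 1.055e+04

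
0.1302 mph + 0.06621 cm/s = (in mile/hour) 0.1317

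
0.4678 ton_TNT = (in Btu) 1.855e+06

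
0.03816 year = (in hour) 334.3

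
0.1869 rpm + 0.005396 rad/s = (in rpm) 0.2384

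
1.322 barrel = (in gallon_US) 55.52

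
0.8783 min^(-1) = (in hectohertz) 0.0001464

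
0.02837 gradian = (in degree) 0.02553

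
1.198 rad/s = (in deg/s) 68.64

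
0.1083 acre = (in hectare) 0.04383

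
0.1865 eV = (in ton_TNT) 7.142e-30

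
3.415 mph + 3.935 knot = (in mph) 7.943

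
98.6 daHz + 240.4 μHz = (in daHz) 98.6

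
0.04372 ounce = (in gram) 1.239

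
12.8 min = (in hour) 0.2133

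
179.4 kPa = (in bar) 1.794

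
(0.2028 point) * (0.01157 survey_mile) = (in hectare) 1.332e-07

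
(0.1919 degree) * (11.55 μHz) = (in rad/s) 3.868e-08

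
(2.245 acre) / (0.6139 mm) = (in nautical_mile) 7991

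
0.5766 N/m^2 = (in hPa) 0.005766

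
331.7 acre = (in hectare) 134.2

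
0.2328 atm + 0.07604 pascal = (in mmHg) 176.9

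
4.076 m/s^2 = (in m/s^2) 4.076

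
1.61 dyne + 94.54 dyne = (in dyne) 96.15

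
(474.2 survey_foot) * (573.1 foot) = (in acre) 6.239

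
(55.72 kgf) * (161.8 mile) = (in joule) 1.423e+08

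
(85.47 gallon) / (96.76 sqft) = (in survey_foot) 0.1181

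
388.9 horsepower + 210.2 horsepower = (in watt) 4.467e+05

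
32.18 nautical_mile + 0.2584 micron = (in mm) 5.96e+07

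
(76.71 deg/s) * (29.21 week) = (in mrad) 2.365e+10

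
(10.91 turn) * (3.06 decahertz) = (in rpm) 2.003e+04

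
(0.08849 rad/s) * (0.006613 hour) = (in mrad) 2107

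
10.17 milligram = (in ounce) 0.0003587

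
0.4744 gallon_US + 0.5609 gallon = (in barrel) 0.02465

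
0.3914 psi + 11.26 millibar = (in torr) 28.69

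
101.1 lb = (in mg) 4.586e+07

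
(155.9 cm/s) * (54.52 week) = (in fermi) 5.141e+22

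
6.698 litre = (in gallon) 1.769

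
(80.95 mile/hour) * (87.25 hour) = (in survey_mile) 7063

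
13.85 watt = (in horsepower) 0.01857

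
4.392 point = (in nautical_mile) 8.366e-07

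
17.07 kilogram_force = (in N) 167.4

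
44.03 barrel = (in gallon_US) 1849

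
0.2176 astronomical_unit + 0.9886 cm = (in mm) 3.255e+13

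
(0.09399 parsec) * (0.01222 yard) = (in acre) 8.008e+09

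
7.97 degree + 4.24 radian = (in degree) 250.9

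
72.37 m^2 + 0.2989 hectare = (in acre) 0.7565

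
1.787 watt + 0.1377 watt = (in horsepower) 0.002581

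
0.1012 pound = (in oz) 1.619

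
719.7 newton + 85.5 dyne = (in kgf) 73.39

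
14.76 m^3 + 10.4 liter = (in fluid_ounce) 4.994e+05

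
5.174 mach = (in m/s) 1762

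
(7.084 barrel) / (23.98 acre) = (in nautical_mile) 6.267e-09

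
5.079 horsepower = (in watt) 3787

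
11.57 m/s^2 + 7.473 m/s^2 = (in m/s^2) 19.04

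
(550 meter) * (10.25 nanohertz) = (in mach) 1.656e-08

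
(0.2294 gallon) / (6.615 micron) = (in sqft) 1413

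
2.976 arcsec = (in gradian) 0.0009185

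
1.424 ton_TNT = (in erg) 5.958e+16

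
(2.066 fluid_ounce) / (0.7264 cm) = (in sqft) 0.09054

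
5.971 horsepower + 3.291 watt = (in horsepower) 5.975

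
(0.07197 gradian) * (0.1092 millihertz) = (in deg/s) 7.073e-06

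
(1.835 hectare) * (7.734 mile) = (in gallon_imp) 5.024e+10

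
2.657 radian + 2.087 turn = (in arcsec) 3.253e+06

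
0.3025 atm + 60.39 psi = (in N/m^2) 4.47e+05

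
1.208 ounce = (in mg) 3.425e+04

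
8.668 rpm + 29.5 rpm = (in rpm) 38.17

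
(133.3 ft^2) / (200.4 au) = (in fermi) 413.1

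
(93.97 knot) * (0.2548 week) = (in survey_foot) 2.444e+07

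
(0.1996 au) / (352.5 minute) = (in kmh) 5.083e+06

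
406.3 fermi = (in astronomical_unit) 2.716e-24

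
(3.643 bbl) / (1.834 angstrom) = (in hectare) 3.158e+05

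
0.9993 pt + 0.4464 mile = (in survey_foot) 2357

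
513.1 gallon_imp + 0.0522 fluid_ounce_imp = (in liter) 2333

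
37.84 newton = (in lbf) 8.507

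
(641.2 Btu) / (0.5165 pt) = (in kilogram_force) 3.786e+08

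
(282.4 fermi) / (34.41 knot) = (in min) 2.659e-16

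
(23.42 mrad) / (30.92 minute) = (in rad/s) 1.262e-05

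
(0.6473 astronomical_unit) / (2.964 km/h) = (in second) 1.176e+11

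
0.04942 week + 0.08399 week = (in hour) 22.41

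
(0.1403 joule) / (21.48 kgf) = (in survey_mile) 4.139e-07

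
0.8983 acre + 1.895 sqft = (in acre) 0.8983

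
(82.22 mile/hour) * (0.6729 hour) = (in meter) 8.904e+04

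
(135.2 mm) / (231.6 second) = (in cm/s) 0.05838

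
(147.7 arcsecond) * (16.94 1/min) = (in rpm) 0.001931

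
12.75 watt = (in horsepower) 0.0171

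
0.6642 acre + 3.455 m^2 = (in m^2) 2691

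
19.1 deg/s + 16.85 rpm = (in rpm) 20.03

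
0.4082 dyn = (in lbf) 9.177e-07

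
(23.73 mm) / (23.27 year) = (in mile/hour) 7.233e-11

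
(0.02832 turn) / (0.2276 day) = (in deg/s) 0.0005185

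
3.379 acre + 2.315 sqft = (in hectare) 1.367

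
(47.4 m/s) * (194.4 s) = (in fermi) 9.215e+18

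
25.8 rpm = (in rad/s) 2.702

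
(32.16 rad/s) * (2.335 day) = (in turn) 1.033e+06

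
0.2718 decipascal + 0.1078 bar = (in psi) 1.564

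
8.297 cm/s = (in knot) 0.1613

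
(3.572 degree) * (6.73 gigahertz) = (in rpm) 4.007e+09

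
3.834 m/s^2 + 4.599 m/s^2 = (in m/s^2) 8.433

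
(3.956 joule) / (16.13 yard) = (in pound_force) 0.0603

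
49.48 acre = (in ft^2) 2.155e+06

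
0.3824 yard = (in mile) 0.0002173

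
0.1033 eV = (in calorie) 3.956e-21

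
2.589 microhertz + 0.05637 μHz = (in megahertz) 2.645e-12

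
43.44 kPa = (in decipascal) 4.344e+05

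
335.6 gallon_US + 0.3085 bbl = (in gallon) 348.6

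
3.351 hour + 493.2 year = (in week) 2.572e+04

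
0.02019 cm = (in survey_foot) 0.0006624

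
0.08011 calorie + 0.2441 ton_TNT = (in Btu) 9.68e+05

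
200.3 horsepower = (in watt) 1.494e+05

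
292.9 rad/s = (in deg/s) 1.678e+04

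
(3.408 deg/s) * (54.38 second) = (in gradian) 205.9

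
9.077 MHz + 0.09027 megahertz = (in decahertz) 9.167e+05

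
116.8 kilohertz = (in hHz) 1168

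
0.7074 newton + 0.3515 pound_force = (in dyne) 2.271e+05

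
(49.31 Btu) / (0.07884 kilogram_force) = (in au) 4.498e-07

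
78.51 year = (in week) 4094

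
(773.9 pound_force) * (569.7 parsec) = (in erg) 6.052e+29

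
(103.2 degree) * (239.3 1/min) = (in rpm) 68.6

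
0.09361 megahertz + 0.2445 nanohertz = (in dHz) 9.361e+05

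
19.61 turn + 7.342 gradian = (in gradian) 7851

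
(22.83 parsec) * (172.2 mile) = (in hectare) 1.952e+19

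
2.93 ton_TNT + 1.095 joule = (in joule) 1.226e+10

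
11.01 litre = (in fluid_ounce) 372.3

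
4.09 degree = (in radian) 0.07138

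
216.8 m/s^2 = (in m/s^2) 216.8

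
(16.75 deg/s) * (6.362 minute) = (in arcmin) 3.836e+05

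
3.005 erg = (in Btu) 2.848e-10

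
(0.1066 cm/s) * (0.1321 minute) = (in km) 8.449e-06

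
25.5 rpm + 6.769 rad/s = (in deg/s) 540.8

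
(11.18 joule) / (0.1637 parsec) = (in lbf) 4.976e-16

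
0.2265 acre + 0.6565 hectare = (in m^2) 7482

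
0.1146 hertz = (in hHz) 0.001146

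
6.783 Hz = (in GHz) 6.783e-09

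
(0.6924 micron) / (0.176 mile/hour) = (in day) 1.019e-10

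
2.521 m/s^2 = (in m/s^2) 2.521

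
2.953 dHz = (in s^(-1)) 0.2953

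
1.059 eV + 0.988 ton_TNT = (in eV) 2.58e+28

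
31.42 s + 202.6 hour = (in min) 1.216e+04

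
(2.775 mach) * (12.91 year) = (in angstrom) 3.847e+21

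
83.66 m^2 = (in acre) 0.02067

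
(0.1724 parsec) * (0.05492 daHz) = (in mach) 8.58e+12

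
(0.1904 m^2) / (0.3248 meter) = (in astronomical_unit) 3.919e-12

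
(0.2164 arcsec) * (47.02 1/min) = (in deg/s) 4.711e-05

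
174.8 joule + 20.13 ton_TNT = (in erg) 8.422e+17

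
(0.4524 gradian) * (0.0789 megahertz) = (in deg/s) 3.212e+04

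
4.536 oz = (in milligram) 1.286e+05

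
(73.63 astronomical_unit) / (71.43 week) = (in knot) 4.956e+05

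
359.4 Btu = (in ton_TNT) 9.063e-05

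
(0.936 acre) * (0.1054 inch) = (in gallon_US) 2679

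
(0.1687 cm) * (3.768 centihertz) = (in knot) 0.0001236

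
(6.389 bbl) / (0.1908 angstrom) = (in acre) 1.316e+07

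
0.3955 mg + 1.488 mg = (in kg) 1.884e-06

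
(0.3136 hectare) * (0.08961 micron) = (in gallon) 0.07424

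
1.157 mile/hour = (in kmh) 1.862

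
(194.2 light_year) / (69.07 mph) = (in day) 6.887e+11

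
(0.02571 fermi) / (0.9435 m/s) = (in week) 4.506e-23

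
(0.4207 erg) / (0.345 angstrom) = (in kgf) 124.3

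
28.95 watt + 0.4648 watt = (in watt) 29.41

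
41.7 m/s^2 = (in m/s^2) 41.7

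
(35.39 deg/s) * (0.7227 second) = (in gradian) 28.42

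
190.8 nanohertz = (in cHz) 1.908e-05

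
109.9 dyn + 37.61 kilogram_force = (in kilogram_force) 37.61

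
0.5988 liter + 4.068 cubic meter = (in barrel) 25.59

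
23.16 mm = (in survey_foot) 0.07598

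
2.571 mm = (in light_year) 2.718e-19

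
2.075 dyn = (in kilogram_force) 2.116e-06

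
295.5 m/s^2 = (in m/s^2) 295.5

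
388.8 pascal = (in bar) 0.003888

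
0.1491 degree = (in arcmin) 8.946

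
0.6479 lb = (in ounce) 10.37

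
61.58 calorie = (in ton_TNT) 6.158e-08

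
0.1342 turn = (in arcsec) 1.739e+05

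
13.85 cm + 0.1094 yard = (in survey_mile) 0.0001482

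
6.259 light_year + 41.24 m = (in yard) 6.476e+16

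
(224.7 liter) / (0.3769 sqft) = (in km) 0.006417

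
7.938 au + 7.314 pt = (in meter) 1.188e+12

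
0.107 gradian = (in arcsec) 346.7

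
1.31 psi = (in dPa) 9.032e+04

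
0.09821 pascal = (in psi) 1.424e-05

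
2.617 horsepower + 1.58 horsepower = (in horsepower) 4.197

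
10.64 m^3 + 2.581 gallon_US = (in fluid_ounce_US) 3.601e+05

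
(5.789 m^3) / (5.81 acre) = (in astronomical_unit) 1.646e-15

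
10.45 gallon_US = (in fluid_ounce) 1338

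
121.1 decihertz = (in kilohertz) 0.01211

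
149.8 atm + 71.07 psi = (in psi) 2273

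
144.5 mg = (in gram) 0.1445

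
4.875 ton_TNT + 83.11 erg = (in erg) 2.04e+17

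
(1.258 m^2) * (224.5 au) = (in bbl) 2.657e+14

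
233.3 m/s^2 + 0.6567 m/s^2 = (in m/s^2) 234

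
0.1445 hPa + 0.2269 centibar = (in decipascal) 2413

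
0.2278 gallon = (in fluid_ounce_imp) 30.35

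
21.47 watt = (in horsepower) 0.02879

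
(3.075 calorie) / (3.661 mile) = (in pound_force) 0.0004909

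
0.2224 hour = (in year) 2.539e-05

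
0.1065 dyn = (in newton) 1.065e-06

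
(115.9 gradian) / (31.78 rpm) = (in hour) 0.000152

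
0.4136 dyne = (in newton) 4.136e-06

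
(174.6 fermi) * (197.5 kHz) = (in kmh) 1.241e-07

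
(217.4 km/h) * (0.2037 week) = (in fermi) 7.44e+21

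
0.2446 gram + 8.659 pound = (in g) 3928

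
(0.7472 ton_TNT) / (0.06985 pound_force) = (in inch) 3.961e+11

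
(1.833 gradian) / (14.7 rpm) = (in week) 3.093e-08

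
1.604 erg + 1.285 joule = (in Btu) 0.001218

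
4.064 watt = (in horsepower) 0.00545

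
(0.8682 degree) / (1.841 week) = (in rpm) 1.3e-07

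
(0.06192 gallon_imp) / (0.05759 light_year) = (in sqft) 5.561e-18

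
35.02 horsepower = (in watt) 2.611e+04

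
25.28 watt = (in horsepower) 0.0339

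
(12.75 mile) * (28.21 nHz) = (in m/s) 0.0005788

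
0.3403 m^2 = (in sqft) 3.663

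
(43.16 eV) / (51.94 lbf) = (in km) 2.993e-23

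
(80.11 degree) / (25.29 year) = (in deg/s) 1.004e-07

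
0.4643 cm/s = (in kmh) 0.01671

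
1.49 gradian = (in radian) 0.0234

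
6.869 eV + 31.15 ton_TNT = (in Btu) 1.235e+08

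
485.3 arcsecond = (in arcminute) 8.088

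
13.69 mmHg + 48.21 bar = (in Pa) 4.823e+06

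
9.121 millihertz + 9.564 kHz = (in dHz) 9.564e+04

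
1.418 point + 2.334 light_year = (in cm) 2.208e+18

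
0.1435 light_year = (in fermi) 1.358e+30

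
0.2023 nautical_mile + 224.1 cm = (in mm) 3.769e+05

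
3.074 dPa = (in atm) 3.034e-06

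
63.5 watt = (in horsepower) 0.08515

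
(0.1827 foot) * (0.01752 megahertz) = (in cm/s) 9.756e+04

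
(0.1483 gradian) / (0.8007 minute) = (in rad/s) 4.849e-05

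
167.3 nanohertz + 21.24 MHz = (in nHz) 2.124e+16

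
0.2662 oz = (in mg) 7547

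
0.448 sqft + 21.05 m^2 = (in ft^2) 227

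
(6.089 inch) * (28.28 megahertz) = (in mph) 9.784e+06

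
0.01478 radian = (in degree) 0.8468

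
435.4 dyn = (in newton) 0.004354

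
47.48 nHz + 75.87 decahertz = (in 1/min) 4.552e+04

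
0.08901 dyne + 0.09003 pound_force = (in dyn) 4.005e+04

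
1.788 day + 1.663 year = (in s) 5.26e+07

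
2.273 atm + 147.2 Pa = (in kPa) 230.5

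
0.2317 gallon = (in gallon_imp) 0.1929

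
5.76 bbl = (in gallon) 241.9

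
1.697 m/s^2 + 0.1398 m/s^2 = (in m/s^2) 1.837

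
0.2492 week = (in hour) 41.87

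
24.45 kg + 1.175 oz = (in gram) 2.448e+04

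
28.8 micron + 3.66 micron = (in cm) 0.003246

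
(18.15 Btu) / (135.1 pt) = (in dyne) 4.018e+10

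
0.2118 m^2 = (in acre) 5.234e-05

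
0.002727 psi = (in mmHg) 0.141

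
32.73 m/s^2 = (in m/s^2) 32.73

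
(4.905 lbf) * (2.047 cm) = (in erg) 4.466e+06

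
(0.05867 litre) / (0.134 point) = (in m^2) 1.241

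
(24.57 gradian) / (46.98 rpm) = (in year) 2.488e-09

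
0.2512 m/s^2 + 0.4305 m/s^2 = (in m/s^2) 0.6817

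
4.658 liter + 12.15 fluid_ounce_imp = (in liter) 5.003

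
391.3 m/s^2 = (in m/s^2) 391.3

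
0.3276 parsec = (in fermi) 1.011e+31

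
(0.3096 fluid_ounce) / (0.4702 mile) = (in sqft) 1.302e-07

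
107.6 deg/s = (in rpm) 17.93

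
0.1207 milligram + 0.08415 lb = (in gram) 38.17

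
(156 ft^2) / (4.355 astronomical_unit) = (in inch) 8.758e-10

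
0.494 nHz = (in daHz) 4.94e-11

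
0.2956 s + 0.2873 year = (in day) 104.9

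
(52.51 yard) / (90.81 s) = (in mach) 0.001553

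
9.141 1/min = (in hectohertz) 0.001523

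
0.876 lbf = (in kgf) 0.3973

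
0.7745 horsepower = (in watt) 577.5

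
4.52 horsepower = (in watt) 3371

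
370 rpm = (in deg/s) 2220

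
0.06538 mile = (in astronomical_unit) 7.033e-10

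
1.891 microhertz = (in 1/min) 0.0001135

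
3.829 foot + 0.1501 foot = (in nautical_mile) 0.0006549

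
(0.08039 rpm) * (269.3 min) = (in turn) 21.65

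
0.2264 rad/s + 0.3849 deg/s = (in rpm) 2.226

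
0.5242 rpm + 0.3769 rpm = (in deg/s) 5.407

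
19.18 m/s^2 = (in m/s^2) 19.18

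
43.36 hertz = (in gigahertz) 4.336e-08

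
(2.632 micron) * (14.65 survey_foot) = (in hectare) 1.175e-09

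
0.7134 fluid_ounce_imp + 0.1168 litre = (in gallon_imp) 0.03015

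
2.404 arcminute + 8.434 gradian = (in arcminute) 457.8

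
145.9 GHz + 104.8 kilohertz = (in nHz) 1.459e+20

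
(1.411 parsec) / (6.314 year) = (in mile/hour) 4.891e+08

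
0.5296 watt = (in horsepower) 0.0007102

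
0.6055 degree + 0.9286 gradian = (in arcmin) 86.47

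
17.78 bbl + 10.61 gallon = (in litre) 2867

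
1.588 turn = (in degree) 571.7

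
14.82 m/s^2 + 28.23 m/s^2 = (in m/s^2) 43.05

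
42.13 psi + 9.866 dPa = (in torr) 2179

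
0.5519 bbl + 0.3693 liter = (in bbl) 0.5542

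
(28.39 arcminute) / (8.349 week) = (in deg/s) 9.371e-08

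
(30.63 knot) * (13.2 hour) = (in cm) 7.488e+07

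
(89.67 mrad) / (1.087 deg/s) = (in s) 4.727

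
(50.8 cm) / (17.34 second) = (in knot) 0.05695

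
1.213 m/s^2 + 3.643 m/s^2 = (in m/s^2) 4.856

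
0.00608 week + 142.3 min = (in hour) 3.393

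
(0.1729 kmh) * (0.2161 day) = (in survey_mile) 0.5572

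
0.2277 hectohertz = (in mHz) 2.277e+04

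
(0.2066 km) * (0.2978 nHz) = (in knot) 1.196e-07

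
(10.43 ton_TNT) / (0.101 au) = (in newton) 2.888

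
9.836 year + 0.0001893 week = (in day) 3590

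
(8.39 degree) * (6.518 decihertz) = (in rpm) 0.9114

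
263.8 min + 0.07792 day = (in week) 0.0373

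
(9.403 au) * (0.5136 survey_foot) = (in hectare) 2.202e+07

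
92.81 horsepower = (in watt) 6.921e+04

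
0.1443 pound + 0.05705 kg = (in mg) 1.225e+05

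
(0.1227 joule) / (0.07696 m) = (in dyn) 1.594e+05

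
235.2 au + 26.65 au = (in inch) 1.542e+15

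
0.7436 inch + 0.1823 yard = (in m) 0.1856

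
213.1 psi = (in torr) 1.102e+04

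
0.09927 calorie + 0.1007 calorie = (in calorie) 0.2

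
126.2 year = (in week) 6580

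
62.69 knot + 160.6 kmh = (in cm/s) 7686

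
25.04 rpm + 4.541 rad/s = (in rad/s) 7.163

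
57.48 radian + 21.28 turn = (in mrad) 1.912e+05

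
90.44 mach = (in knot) 5.986e+04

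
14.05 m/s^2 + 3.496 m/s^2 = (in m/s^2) 17.55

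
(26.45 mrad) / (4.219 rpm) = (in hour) 1.663e-05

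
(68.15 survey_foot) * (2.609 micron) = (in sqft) 0.0005833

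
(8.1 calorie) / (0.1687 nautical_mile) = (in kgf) 0.01106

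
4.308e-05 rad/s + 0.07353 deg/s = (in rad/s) 0.001326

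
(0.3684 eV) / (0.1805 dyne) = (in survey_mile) 2.032e-17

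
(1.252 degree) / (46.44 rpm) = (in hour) 1.248e-06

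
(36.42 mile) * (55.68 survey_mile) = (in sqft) 5.653e+10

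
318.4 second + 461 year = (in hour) 4.038e+06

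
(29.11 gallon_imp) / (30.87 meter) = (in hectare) 4.287e-07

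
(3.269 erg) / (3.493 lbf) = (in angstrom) 210.4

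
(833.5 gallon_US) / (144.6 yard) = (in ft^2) 0.2569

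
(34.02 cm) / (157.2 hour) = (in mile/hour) 1.345e-06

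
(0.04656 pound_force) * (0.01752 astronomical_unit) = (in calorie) 1.297e+08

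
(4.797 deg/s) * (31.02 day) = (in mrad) 2.244e+08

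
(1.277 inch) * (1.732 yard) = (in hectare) 5.137e-06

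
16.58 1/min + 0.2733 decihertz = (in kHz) 0.0003037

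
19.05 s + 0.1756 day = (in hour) 4.22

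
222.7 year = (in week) 1.161e+04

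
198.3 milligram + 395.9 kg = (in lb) 872.8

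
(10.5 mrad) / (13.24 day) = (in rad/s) 9.179e-09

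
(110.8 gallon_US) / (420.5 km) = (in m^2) 9.974e-07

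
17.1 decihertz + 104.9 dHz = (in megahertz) 1.22e-05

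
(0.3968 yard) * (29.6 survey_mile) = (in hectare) 1.728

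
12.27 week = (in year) 0.2353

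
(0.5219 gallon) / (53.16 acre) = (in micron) 0.009183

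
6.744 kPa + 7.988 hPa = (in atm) 0.07444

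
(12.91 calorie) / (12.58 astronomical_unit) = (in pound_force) 6.452e-12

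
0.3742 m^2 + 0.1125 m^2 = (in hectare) 4.867e-05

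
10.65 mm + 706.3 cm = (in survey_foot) 23.21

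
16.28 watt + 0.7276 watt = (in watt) 17.01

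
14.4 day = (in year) 0.03945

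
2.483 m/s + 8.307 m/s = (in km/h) 38.84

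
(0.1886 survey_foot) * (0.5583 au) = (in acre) 1.186e+06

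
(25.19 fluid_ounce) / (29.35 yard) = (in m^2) 2.776e-05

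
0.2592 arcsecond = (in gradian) 8e-05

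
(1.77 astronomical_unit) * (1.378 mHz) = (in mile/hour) 8.162e+08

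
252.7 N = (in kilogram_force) 25.77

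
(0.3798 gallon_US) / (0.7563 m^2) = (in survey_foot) 0.006237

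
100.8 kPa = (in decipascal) 1.008e+06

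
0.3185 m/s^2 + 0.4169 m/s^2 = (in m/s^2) 0.7354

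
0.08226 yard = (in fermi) 7.522e+13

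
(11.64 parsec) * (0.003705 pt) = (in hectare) 4.695e+07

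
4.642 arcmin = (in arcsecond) 278.5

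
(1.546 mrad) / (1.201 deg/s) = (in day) 8.536e-07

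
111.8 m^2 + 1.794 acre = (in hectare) 0.7372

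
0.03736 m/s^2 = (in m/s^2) 0.03736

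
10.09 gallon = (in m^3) 0.03819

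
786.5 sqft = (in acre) 0.01806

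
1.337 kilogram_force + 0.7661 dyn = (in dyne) 1.311e+06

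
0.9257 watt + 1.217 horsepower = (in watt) 908.4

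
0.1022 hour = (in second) 367.9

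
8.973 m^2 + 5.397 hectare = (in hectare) 5.398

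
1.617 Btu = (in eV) 1.065e+22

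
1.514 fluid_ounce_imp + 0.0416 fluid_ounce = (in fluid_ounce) 1.496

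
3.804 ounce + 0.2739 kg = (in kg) 0.3817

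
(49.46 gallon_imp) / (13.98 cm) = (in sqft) 17.31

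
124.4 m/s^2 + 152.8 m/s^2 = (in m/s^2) 277.2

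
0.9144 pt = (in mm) 0.3226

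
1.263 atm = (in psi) 18.56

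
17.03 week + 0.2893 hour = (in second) 1.03e+07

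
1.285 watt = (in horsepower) 0.001723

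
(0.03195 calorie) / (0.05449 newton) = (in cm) 245.3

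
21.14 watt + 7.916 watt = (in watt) 29.06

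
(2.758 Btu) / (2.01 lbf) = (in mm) 3.255e+05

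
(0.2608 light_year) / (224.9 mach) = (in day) 3.729e+05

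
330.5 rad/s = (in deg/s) 1.894e+04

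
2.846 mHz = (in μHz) 2846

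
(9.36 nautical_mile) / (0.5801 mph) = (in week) 0.1105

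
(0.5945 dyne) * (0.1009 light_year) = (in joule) 5.675e+09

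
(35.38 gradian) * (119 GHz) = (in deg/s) 3.789e+12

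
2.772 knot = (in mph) 3.19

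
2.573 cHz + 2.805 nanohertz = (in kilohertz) 2.573e-05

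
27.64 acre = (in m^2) 1.119e+05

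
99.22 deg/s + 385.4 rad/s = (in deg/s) 2.218e+04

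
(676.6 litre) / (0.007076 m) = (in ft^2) 1029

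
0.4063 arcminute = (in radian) 0.0001182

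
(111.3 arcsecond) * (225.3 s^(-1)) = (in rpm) 1.161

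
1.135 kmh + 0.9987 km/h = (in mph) 1.326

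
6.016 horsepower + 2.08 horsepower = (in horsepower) 8.096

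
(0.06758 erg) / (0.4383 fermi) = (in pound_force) 3.466e+06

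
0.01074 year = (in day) 3.92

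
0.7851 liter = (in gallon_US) 0.2074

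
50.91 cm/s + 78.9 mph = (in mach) 0.1051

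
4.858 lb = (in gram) 2204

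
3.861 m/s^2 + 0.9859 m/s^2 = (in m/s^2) 4.847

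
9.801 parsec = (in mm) 3.024e+20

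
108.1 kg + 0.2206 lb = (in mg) 1.082e+08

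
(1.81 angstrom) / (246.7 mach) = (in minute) 3.591e-17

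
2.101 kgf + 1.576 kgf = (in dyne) 3.606e+06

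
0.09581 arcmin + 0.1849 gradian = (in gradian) 0.1867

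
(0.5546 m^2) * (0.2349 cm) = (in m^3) 0.001303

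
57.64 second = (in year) 1.828e-06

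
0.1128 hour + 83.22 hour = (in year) 0.009513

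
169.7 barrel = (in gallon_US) 7127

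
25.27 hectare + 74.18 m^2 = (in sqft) 2.721e+06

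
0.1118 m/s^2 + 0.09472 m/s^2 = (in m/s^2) 0.2065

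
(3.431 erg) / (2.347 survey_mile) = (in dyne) 9.084e-06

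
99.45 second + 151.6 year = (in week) 7905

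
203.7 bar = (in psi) 2954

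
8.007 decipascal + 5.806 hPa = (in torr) 4.361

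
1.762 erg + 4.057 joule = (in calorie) 0.9696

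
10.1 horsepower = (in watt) 7532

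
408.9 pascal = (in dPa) 4089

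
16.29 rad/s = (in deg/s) 933.3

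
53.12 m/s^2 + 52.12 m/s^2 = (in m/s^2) 105.2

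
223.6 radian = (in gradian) 1.423e+04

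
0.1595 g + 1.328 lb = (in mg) 6.025e+05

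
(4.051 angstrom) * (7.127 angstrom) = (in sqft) 3.108e-18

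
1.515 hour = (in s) 5454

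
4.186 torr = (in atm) 0.005508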